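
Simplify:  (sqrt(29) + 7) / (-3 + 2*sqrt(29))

(79 + 17*sqrt(29))/107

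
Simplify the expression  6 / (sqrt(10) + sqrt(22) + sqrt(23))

(-24*sqrt(1265) + 54*sqrt(23) + 66*sqrt(22) + 210*sqrt(10))/799

Group as (sqrt(22) + sqrt(23)) + sqrt(10); multiply by (sqrt(22) + sqrt(23)) - sqrt(10), then rationalise the remaining surd.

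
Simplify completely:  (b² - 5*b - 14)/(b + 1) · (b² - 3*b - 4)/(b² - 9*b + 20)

(b² - 5*b - 14)/(b - 5)

Factor: b² - 5*b - 14 = (b + 2)·(b - 7);  b² - 3*b - 4 = (b - 4)·(b + 1);  b² - 9*b + 20 = (b - 5)·(b - 4)
Cancel the common factors (b - 4), (b + 1).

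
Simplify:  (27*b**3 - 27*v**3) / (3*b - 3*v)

Factor as (a-b)(a**2+ab+b**2) with a=(3*b), b=(3*v).

9*b**2 + 9*b*v + 9*v**2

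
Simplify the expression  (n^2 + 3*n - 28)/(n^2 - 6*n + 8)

(n + 7)/(n - 2)

Factor: n^2 + 3*n - 28 = (n + 7)*(n - 4);  n^2 - 6*n + 8 = (n - 4)*(n - 2)
Cancel the common factor (n - 4).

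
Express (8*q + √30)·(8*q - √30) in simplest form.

Difference of squares with P = 8*q, Q = √30.

64*q² - 30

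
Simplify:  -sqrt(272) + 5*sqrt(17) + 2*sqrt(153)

sqrt(272) = 4*sqrt(17); 5*sqrt(17) = 5*sqrt(17); 2*sqrt(153) = 6*sqrt(17)
Combine: (-4 + 5 + 6)·sqrt(17) = 7*sqrt(17)

7*sqrt(17)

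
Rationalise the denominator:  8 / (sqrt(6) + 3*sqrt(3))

(-8*sqrt(6) + 24*sqrt(3))/21

Multiply numerator and denominator by -3*sqrt(3) + sqrt(6).
Denominator becomes -21; numerator becomes -24*sqrt(3) + 8*sqrt(6).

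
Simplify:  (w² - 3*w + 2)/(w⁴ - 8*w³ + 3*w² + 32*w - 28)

1/(w² - 5*w - 14)

Factor: w² - 3*w + 2 = (w - 1)·(w - 2);  w⁴ - 8*w³ + 3*w² + 32*w - 28 = (w + 2)·(w - 7)·(w - 1)·(w - 2)
Cancel the common factors (w - 2), (w - 1).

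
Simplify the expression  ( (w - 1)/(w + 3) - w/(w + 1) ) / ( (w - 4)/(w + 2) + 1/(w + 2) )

(-3*w**2 - 7*w - 2)/(w**3 + w**2 - 9*w - 9)

Numerator: (w - 1)/(w + 3) - w/(w + 1) = (-3*w - 1)/(w**2 + 4*w + 3)
Denominator: (w - 4)/(w + 2) + 1/(w + 2) = (w - 3)/(w + 2)
Divide: ((-3*w - 1)/(w**2 + 4*w + 3)) · ((w + 2)/(w - 3)) = (-3*w**2 - 7*w - 2)/(w**3 + w**2 - 9*w - 9)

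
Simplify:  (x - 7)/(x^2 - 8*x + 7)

Factor: x^2 - 8*x + 7 = (x - 1)*(x - 7)
Cancel the common factor (x - 7).

1/(x - 1)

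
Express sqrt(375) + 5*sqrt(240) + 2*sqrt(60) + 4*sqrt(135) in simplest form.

41*sqrt(15)

sqrt(375) = 5*sqrt(15); 5*sqrt(240) = 20*sqrt(15); 2*sqrt(60) = 4*sqrt(15); 4*sqrt(135) = 12*sqrt(15)
Combine: (5 + 20 + 4 + 12)·sqrt(15) = 41*sqrt(15)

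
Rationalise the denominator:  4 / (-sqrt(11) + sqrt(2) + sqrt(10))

(-4*sqrt(11) + 12*sqrt(10) + 76*sqrt(2) + 16*sqrt(55))/79

Group as (sqrt(2) + sqrt(10)) - sqrt(11); multiply by (sqrt(2) + sqrt(10)) + sqrt(11), then rationalise the remaining surd.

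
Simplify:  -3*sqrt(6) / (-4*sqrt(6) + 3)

(3*sqrt(6) + 24)/29

Multiply numerator and denominator by 3 + 4*sqrt(6).
Denominator becomes -87; numerator becomes -72 - 9*sqrt(6).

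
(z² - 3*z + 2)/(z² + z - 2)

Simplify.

Factor: z² - 3*z + 2 = (z - 2)·(z - 1);  z² + z - 2 = (z - 1)·(z + 2)
Cancel the common factor (z - 1).

(z - 2)/(z + 2)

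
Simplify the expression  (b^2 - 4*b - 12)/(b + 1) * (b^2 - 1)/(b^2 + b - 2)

b - 6

Factor: b^2 - 4*b - 12 = (b + 2)*(b - 6);  b^2 - 1 = (b + 1)*(b - 1);  b^2 + b - 2 = (b - 1)*(b + 2)
Cancel the common factors (b + 2), (b + 1), (b - 1).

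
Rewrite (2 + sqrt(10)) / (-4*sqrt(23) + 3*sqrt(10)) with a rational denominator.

(-2*sqrt(230) - 4*sqrt(23) - 15 - 3*sqrt(10))/139

Multiply numerator and denominator by 3*sqrt(10) + 4*sqrt(23).
Denominator becomes -278; numerator becomes 6*sqrt(10) + 30 + 8*sqrt(23) + 4*sqrt(230).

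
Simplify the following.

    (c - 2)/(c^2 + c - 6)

1/(c + 3)

Factor: c^2 + c - 6 = (c - 2)*(c + 3)
Cancel the common factor (c - 2).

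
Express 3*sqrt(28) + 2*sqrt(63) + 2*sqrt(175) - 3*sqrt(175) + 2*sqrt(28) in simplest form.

11*sqrt(7)

3*sqrt(28) = 6*sqrt(7); 2*sqrt(63) = 6*sqrt(7); 2*sqrt(175) = 10*sqrt(7); 3*sqrt(175) = 15*sqrt(7); 2*sqrt(28) = 4*sqrt(7)
Combine: (6 + 6 + 10 - 15 + 4)·sqrt(7) = 11*sqrt(7)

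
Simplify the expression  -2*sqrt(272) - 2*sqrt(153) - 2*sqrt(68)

-18*sqrt(17)

2*sqrt(272) = 8*sqrt(17); 2*sqrt(153) = 6*sqrt(17); 2*sqrt(68) = 4*sqrt(17)
Combine: (-8 - 6 - 4)·sqrt(17) = -18*sqrt(17)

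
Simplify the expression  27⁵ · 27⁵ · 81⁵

27⁵ = 3^15; 27⁵ = 3^15; 81⁵ = 3^20
Combine exponents: 3^50

3^50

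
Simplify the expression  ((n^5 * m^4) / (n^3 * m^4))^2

n^4

Inside the bracket: n^2
Raise to the power 2: n^4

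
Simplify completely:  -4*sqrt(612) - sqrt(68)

-26*sqrt(17)

4*sqrt(612) = 24*sqrt(17); sqrt(68) = 2*sqrt(17)
Combine: (-24 - 2)·sqrt(17) = -26*sqrt(17)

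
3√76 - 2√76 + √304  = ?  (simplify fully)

3√76 = 6*√19; 2√76 = 4*√19; √304 = 4*√19
Combine: (6 - 4 + 4)·√19 = 6*√19

6*√19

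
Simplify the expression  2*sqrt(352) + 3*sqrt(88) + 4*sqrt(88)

22*sqrt(22)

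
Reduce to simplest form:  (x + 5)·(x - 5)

x² - 25

Product of conjugates: (P+Q)(P-Q) = P^2 - Q^2.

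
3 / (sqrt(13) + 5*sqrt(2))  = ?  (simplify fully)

(-3*sqrt(13) + 15*sqrt(2))/37

Multiply numerator and denominator by -5*sqrt(2) + sqrt(13).
Denominator becomes -37; numerator becomes -15*sqrt(2) + 3*sqrt(13).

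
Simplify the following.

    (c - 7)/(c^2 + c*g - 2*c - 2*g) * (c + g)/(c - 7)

Factor: c^2 + c*g - 2*c - 2*g = (c + g)*(c - 2)
Cancel the common factors (c - 7), (c + g).

1/(c - 2)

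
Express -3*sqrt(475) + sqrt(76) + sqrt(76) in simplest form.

-11*sqrt(19)

3*sqrt(475) = 15*sqrt(19); sqrt(76) = 2*sqrt(19); sqrt(76) = 2*sqrt(19)
Combine: (-15 + 2 + 2)·sqrt(19) = -11*sqrt(19)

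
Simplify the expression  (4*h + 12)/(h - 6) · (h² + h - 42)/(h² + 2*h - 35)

Factor: 4*h + 12 = 4·(h + 3);  h² + h - 42 = (h + 7)·(h - 6);  h² + 2*h - 35 = (h + 7)·(h - 5)
Cancel the common factors (h + 7), (h - 6).

(4*h + 12)/(h - 5)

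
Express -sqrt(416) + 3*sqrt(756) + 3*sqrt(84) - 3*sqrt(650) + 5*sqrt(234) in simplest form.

sqrt(416) = 4*sqrt(26); 3*sqrt(756) = 18*sqrt(21); 3*sqrt(84) = 6*sqrt(21); 3*sqrt(650) = 15*sqrt(26); 5*sqrt(234) = 15*sqrt(26)

-4*sqrt(26) + 24*sqrt(21)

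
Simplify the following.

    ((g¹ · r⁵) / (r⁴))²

g²*r²

Inside the bracket: g¹ · r¹
Raise to the power 2: g² · r²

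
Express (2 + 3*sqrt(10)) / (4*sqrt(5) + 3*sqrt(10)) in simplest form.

(-30*sqrt(2) - 4*sqrt(5) + 3*sqrt(10) + 45)/5

Multiply numerator and denominator by -4*sqrt(5) + 3*sqrt(10).
Denominator becomes 10; numerator becomes -60*sqrt(2) - 8*sqrt(5) + 6*sqrt(10) + 90.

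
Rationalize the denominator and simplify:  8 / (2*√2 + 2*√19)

(-4*√2 + 4*√19)/17

Multiply numerator and denominator by -2*√2 + 2*√19.
Denominator becomes 68; numerator becomes -16*√2 + 16*√19.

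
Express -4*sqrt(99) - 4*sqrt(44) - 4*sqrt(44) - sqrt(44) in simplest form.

4*sqrt(99) = 12*sqrt(11); 4*sqrt(44) = 8*sqrt(11); 4*sqrt(44) = 8*sqrt(11); sqrt(44) = 2*sqrt(11)
Combine: (-12 - 8 - 8 - 2)·sqrt(11) = -30*sqrt(11)

-30*sqrt(11)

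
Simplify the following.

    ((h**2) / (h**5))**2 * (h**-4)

Inside the bracket: (h**-3)
Raise to the power 2: (h**-6)
Multiply by (h**-4): add exponents.

h**(-10)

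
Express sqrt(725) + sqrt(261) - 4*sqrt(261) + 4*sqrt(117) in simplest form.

sqrt(725) = 5*sqrt(29); sqrt(261) = 3*sqrt(29); 4*sqrt(261) = 12*sqrt(29); 4*sqrt(117) = 12*sqrt(13)

-4*sqrt(29) + 12*sqrt(13)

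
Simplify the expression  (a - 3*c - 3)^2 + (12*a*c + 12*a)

(a + 3*c + 3)^2

Expand the square and combine the (12*a*c + 12*a) term.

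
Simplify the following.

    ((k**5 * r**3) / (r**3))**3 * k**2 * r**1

Inside the bracket: k**5
Raise to the power 3: k**15
Multiply by k**2 * r**1: add exponents.

k**17*r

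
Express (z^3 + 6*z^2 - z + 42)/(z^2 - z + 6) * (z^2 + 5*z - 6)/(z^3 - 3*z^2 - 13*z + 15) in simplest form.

(z^2 + 13*z + 42)/(z^2 - 2*z - 15)

Factor: z^3 + 6*z^2 - z + 42 = (z + 7)*(z^2 - z + 6);  z^2 + 5*z - 6 = (z + 6)*(z - 1);  z^3 - 3*z^2 - 13*z + 15 = (z - 1)*(z - 5)*(z + 3)
Cancel the common factors (z^2 - z + 6), (z - 1).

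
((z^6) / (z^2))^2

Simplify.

z^8

Inside the bracket: z^4
Raise to the power 2: z^8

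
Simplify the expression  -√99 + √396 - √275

√99 = 3*√11; √396 = 6*√11; √275 = 5*√11
Combine: (-3 + 6 - 5)·√11 = -2*√11

-2*√11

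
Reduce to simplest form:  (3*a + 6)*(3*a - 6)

(3*a)^2 - (6)^2 = 9*a^2 - 36.

9*a^2 - 36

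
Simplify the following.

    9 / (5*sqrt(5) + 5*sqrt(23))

Multiply numerator and denominator by -5*sqrt(23) + 5*sqrt(5).
Denominator becomes -450; numerator becomes -45*sqrt(23) + 45*sqrt(5).

(-sqrt(5) + sqrt(23))/10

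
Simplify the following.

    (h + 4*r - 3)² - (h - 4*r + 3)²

Write as f(h,(4*r - 3)) - f(h,-(4*r - 3)) and expand.

4*h*(4*r - 3)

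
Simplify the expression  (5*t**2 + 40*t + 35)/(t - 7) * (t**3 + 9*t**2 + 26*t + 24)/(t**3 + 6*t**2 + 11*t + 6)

Factor: 5*t**2 + 40*t + 35 = 5*(t + 1)*(t + 7);  t**3 + 9*t**2 + 26*t + 24 = (t + 3)*(t + 4)*(t + 2);  t**3 + 6*t**2 + 11*t + 6 = (t + 1)*(t + 2)*(t + 3)
Cancel the common factors (t + 2), (t + 3), (t + 1).

(5*t**2 + 55*t + 140)/(t - 7)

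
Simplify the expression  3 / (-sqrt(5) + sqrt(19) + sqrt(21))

(-105*sqrt(5) + 9*sqrt(21) + 21*sqrt(19) + 6*sqrt(1995))/371

Group as (sqrt(19) + sqrt(21)) - sqrt(5); multiply by (sqrt(19) + sqrt(21)) + sqrt(5), then rationalise the remaining surd.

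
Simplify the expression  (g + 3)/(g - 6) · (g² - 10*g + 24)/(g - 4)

Factor: g² - 10*g + 24 = (g - 6)·(g - 4)
Cancel the common factors (g - 4), (g - 6).

g + 3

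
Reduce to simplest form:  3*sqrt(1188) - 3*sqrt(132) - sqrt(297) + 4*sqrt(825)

29*sqrt(33)

3*sqrt(1188) = 18*sqrt(33); 3*sqrt(132) = 6*sqrt(33); sqrt(297) = 3*sqrt(33); 4*sqrt(825) = 20*sqrt(33)
Combine: (18 - 6 - 3 + 20)·sqrt(33) = 29*sqrt(33)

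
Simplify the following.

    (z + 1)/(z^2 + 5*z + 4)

1/(z + 4)

Factor: z^2 + 5*z + 4 = (z + 1)*(z + 4)
Cancel the common factor (z + 1).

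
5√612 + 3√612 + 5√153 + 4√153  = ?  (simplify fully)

75*√17

5√612 = 30*√17; 3√612 = 18*√17; 5√153 = 15*√17; 4√153 = 12*√17
Combine: (30 + 18 + 15 + 12)·√17 = 75*√17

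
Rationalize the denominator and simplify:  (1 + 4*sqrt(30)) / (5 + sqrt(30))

(-19*sqrt(30) + 115)/5

Multiply numerator and denominator by -sqrt(30) + 5.
Denominator becomes -5; numerator becomes -115 + 19*sqrt(30).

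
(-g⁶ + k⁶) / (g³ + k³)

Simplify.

-g³ + k³

Factor k^6 - g^6 and cancel (g³ + k³).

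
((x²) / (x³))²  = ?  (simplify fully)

Inside the bracket: (x^-1)
Raise to the power 2: (x^-2)

x^(-2)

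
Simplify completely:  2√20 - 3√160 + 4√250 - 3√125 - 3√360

2√20 = 4*√5; 3√160 = 12*√10; 4√250 = 20*√10; 3√125 = 15*√5; 3√360 = 18*√10

-10*√10 - 11*√5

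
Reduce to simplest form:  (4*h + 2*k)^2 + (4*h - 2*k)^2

Binomially expand both and collect terms in (4*h), (2*k).

32*h^2 + 8*k^2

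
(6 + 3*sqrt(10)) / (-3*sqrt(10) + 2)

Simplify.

(-51 - 12*sqrt(10))/43

Multiply numerator and denominator by 2 + 3*sqrt(10).
Denominator becomes -86; numerator becomes 24*sqrt(10) + 102.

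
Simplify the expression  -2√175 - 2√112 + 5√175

7*√7

2√175 = 10*√7; 2√112 = 8*√7; 5√175 = 25*√7
Combine: (-10 - 8 + 25)·√7 = 7*√7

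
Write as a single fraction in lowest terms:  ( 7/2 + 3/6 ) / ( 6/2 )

4/3

Numerator: 7/2 + 3/6 = 4
Denominator: 6/2 = 3
Divide: (4) · (1/3) = 4/3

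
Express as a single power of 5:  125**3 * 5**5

5**14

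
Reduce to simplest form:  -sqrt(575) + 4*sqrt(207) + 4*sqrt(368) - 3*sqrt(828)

sqrt(575) = 5*sqrt(23); 4*sqrt(207) = 12*sqrt(23); 4*sqrt(368) = 16*sqrt(23); 3*sqrt(828) = 18*sqrt(23)
Combine: (-5 + 12 + 16 - 18)·sqrt(23) = 5*sqrt(23)

5*sqrt(23)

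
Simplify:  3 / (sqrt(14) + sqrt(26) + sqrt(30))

(-2*sqrt(2730) + 5*sqrt(30) + 9*sqrt(26) + 21*sqrt(14))/226

Group as (sqrt(26) + sqrt(30)) + sqrt(14); multiply by (sqrt(26) + sqrt(30)) - sqrt(14), then rationalise the remaining surd.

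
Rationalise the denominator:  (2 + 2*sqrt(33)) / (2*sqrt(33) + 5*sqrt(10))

(-66 - 2*sqrt(33) + 5*sqrt(10) + 5*sqrt(330))/59

Multiply numerator and denominator by -5*sqrt(10) + 2*sqrt(33).
Denominator becomes -118; numerator becomes -10*sqrt(330) - 10*sqrt(10) + 4*sqrt(33) + 132.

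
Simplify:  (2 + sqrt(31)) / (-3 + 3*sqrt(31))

(sqrt(31) + 11)/30

Multiply numerator and denominator by -3*sqrt(31) - 3.
Denominator becomes -270; numerator becomes -99 - 9*sqrt(31).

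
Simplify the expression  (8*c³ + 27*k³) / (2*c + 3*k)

4*c² - 6*c*k + 9*k²

Apply the sum-of-cubes factorisation and cancel (2*c + 3*k).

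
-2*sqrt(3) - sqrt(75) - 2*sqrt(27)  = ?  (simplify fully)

-13*sqrt(3)

2*sqrt(3) = 2*sqrt(3); sqrt(75) = 5*sqrt(3); 2*sqrt(27) = 6*sqrt(3)
Combine: (-2 - 5 - 6)·sqrt(3) = -13*sqrt(3)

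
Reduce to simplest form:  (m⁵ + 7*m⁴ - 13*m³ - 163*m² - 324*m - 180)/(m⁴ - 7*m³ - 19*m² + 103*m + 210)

(m² + 7*m + 6)/(m - 7)

Factor: m⁵ + 7*m⁴ - 13*m³ - 163*m² - 324*m - 180 = (m + 1)·(m + 3)·(m + 6)·(m - 5)·(m + 2);  m⁴ - 7*m³ - 19*m² + 103*m + 210 = (m + 3)·(m - 7)·(m - 5)·(m + 2)
Cancel the common factors (m + 2), (m + 3), (m - 5).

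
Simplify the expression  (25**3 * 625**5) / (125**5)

5**11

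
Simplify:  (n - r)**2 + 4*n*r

(n + r)**2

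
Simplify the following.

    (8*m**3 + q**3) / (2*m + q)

4*m**2 - 2*m*q + q**2

(2*m)**3 + q**3 = (2*m + q)(4*m**2 - 2*m*q + q**2).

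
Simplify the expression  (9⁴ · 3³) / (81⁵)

9⁴ = 3^8; 3³ = 3^3; 81⁵ = 3^20
Combine exponents: 3^(-9)

3^(-9)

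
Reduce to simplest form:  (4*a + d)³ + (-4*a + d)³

2*d*(48*a² + d²)

Only the even-power cross terms survive.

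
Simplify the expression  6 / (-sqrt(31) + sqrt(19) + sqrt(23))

Group as (sqrt(19) + sqrt(23)) - sqrt(31); multiply by (sqrt(19) + sqrt(23)) + sqrt(31), then rationalise the remaining surd.

(-66*sqrt(31) + 162*sqrt(23) + 210*sqrt(19) + 12*sqrt(13547))/1627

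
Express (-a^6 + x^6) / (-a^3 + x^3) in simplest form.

-a^6 + x^6 factors as (-a + x)*(a + x)*(a^2 - a*x + x^2)*(a^2 + a*x + x^2).

a^3 + x^3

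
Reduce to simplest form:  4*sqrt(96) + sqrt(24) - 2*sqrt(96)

10*sqrt(6)

4*sqrt(96) = 16*sqrt(6); sqrt(24) = 2*sqrt(6); 2*sqrt(96) = 8*sqrt(6)
Combine: (16 + 2 - 8)·sqrt(6) = 10*sqrt(6)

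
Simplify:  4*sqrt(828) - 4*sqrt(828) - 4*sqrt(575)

4*sqrt(828) = 24*sqrt(23); 4*sqrt(828) = 24*sqrt(23); 4*sqrt(575) = 20*sqrt(23)
Combine: (24 - 24 - 20)·sqrt(23) = -20*sqrt(23)

-20*sqrt(23)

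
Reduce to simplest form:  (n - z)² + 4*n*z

After expansion: n² + 2*n*z + z² — a perfect-square trinomial.

(n + z)²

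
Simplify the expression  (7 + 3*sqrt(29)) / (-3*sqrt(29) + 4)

(-289 - 33*sqrt(29))/245

Multiply numerator and denominator by 4 + 3*sqrt(29).
Denominator becomes -245; numerator becomes 33*sqrt(29) + 289.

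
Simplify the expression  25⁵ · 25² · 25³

5^20

25⁵ = 5^10; 25² = 5^4; 25³ = 5^6
Combine exponents: 5^20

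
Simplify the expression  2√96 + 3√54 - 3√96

5*√6

2√96 = 8*√6; 3√54 = 9*√6; 3√96 = 12*√6
Combine: (8 + 9 - 12)·√6 = 5*√6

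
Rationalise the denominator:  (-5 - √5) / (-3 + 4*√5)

(-23*√5 - 35)/71

Multiply numerator and denominator by -4*√5 - 3.
Denominator becomes -71; numerator becomes 35 + 23*√5.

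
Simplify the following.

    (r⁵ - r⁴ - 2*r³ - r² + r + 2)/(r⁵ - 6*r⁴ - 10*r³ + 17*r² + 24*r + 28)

(r² - 1)/(r² - 5*r - 14)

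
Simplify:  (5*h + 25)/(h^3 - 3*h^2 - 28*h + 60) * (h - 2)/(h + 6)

Factor: 5*h + 25 = 5*(h + 5);  h^3 - 3*h^2 - 28*h + 60 = (h - 6)*(h - 2)*(h + 5)
Cancel the common factors (h - 2), (h + 5).

5/(h^2 - 36)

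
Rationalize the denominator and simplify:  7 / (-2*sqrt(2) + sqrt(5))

Multiply numerator and denominator by sqrt(5) + 2*sqrt(2).
Denominator becomes -3; numerator becomes 7*sqrt(5) + 14*sqrt(2).

(-14*sqrt(2) - 7*sqrt(5))/3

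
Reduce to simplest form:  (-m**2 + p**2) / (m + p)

-m + p

Difference of squares: factor out (m + p).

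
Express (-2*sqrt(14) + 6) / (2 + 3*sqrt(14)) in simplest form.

Multiply numerator and denominator by -3*sqrt(14) + 2.
Denominator becomes -122; numerator becomes -22*sqrt(14) + 96.

(-48 + 11*sqrt(14))/61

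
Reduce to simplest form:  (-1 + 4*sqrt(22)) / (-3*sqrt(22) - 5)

Multiply numerator and denominator by -5 + 3*sqrt(22).
Denominator becomes -173; numerator becomes -23*sqrt(22) + 269.

(-269 + 23*sqrt(22))/173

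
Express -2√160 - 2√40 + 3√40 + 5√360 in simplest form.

2√160 = 8*√10; 2√40 = 4*√10; 3√40 = 6*√10; 5√360 = 30*√10
Combine: (-8 - 4 + 6 + 30)·√10 = 24*√10

24*√10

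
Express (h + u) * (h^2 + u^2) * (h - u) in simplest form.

h^4 - u^4

Telescope via difference of squares: (h+u)(h-u) = h^2 - u^2, then repeat with the next factor.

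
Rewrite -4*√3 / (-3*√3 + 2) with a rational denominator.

(8*√3 + 36)/23

Multiply numerator and denominator by 2 + 3*√3.
Denominator becomes -23; numerator becomes -36 - 8*√3.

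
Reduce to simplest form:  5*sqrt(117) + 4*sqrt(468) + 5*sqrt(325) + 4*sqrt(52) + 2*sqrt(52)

76*sqrt(13)

5*sqrt(117) = 15*sqrt(13); 4*sqrt(468) = 24*sqrt(13); 5*sqrt(325) = 25*sqrt(13); 4*sqrt(52) = 8*sqrt(13); 2*sqrt(52) = 4*sqrt(13)
Combine: (15 + 24 + 25 + 8 + 4)·sqrt(13) = 76*sqrt(13)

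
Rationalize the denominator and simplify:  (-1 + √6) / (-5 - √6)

(-6*√6 + 11)/19

Multiply numerator and denominator by -5 + √6.
Denominator becomes 19; numerator becomes -6*√6 + 11.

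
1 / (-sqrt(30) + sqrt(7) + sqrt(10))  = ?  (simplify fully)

(13*sqrt(30) + 27*sqrt(10) + 33*sqrt(7) + 20*sqrt(21))/111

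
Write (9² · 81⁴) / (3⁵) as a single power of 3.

3^15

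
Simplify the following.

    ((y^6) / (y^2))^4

Inside the bracket: y^4
Raise to the power 4: y^16

y^16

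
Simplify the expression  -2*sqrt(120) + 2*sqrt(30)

2*sqrt(120) = 4*sqrt(30); 2*sqrt(30) = 2*sqrt(30)
Combine: (-4 + 2)·sqrt(30) = -2*sqrt(30)

-2*sqrt(30)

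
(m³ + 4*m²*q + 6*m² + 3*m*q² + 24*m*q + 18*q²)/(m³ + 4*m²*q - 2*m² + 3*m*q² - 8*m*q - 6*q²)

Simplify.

Factor: m³ + 4*m²*q + 6*m² + 3*m*q² + 24*m*q + 18*q² = (m + q)·(m + 3*q)·(m + 6);  m³ + 4*m²*q - 2*m² + 3*m*q² - 8*m*q - 6*q² = (m + 3*q)·(m - 2)·(m + q)
Cancel the common factors (m + q), (m + 3*q).

(m + 6)/(m - 2)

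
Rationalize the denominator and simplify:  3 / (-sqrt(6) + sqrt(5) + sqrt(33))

(-51*sqrt(5) - 9*sqrt(110) + 48*sqrt(6) + 33*sqrt(33))/182

Group as (sqrt(5) + sqrt(33)) - sqrt(6); multiply by (sqrt(5) + sqrt(33)) + sqrt(6), then rationalise the remaining surd.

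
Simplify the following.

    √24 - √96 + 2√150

8*√6

√24 = 2*√6; √96 = 4*√6; 2√150 = 10*√6
Combine: (2 - 4 + 10)·√6 = 8*√6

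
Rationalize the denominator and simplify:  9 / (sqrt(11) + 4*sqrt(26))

Multiply numerator and denominator by -sqrt(11) + 4*sqrt(26).
Denominator becomes 405; numerator becomes -9*sqrt(11) + 36*sqrt(26).

(-sqrt(11) + 4*sqrt(26))/45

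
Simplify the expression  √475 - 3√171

-4*√19

√475 = 5*√19; 3√171 = 9*√19
Combine: (5 - 9)·√19 = -4*√19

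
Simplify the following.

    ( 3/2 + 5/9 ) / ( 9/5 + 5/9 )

185/212

Numerator: 3/2 + 5/9 = 37/18
Denominator: 9/5 + 5/9 = 106/45
Divide: (37/18) · (45/106) = 185/212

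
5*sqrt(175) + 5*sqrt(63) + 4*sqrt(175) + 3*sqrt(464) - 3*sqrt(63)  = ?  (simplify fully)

5*sqrt(175) = 25*sqrt(7); 5*sqrt(63) = 15*sqrt(7); 4*sqrt(175) = 20*sqrt(7); 3*sqrt(464) = 12*sqrt(29); 3*sqrt(63) = 9*sqrt(7)

12*sqrt(29) + 51*sqrt(7)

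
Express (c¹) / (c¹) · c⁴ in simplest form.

Quotient: 1
Multiply by c⁴: add exponents.

c⁴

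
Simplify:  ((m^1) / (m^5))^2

Inside the bracket: (m^-4)
Raise to the power 2: (m^-8)

m^(-8)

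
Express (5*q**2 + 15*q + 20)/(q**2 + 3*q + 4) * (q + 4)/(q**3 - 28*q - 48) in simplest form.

5/(q**2 - 4*q - 12)

Factor: 5*q**2 + 15*q + 20 = 5*(q**2 + 3*q + 4);  q**3 - 28*q - 48 = (q + 4)*(q - 6)*(q + 2)
Cancel the common factors (q**2 + 3*q + 4), (q + 4).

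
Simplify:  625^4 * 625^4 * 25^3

5^38

625^4 = 5^16; 625^4 = 5^16; 25^3 = 5^6
Combine exponents: 5^38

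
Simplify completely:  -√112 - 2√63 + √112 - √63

-9*√7

√112 = 4*√7; 2√63 = 6*√7; √112 = 4*√7; √63 = 3*√7
Combine: (-4 - 6 + 4 - 3)·√7 = -9*√7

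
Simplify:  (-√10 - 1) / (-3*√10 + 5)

Multiply numerator and denominator by 5 + 3*√10.
Denominator becomes -65; numerator becomes -35 - 8*√10.

(8*√10 + 35)/65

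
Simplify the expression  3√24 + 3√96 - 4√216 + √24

-4*√6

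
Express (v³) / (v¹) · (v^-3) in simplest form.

1/v

Quotient: v²
Multiply by (v^-3): add exponents.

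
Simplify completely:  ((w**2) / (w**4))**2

Inside the bracket: (w**-2)
Raise to the power 2: (w**-4)

w**(-4)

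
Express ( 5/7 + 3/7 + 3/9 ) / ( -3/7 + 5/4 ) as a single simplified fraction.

Numerator: 5/7 + 3/7 + 3/9 = 31/21
Denominator: -3/7 + 5/4 = 23/28
Divide: (31/21) · (28/23) = 124/69

124/69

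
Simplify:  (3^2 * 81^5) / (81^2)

3^14

3^2 = 3^2; 81^5 = 3^20; 81^2 = 3^8
Combine exponents: 3^14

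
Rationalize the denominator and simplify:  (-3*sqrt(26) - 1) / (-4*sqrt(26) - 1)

Multiply numerator and denominator by -1 + 4*sqrt(26).
Denominator becomes -415; numerator becomes -311 - sqrt(26).

(sqrt(26) + 311)/415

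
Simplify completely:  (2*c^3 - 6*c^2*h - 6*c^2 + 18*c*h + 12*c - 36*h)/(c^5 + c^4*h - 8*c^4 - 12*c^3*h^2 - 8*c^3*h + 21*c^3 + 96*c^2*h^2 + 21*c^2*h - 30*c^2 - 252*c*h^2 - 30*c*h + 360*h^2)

2/(c^2 + 4*c*h - 5*c - 20*h)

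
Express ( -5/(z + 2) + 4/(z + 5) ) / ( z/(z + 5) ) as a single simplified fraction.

Numerator: -5/(z + 2) + 4/(z + 5) = (-z - 17)/(z² + 7*z + 10)
Denominator: z/(z + 5) = z/(z + 5)
Divide: ((-z - 17)/(z² + 7*z + 10)) · ((z + 5)/z) = (-z - 17)/(z² + 2*z)

(-z - 17)/(z² + 2*z)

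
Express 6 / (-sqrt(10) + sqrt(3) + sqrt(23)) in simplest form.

(-24*sqrt(10) - 15*sqrt(23) + 45*sqrt(3) + 3*sqrt(690))/5

Group as (sqrt(3) + sqrt(23)) - sqrt(10); multiply by (sqrt(3) + sqrt(23)) + sqrt(10), then rationalise the remaining surd.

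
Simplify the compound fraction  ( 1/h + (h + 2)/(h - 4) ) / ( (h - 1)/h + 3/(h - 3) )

Numerator: 1/h + (h + 2)/(h - 4) = (h² + 3*h - 4)/(h² - 4*h)
Denominator: (h - 1)/h + 3/(h - 3) = (h² - h + 3)/(h² - 3*h)
Divide: ((h² + 3*h - 4)/(h² - 4*h)) · ((h² - 3*h)/(h² - h + 3)) = (h³ - 13*h + 12)/(h³ - 5*h² + 7*h - 12)

(h³ - 13*h + 12)/(h³ - 5*h² + 7*h - 12)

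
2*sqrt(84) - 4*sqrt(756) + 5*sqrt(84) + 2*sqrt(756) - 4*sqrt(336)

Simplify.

2*sqrt(84) = 4*sqrt(21); 4*sqrt(756) = 24*sqrt(21); 5*sqrt(84) = 10*sqrt(21); 2*sqrt(756) = 12*sqrt(21); 4*sqrt(336) = 16*sqrt(21)
Combine: (4 - 24 + 10 + 12 - 16)·sqrt(21) = -14*sqrt(21)

-14*sqrt(21)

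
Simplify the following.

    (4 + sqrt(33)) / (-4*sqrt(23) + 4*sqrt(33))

Multiply numerator and denominator by 4*sqrt(23) + 4*sqrt(33).
Denominator becomes 160; numerator becomes 16*sqrt(23) + 16*sqrt(33) + 4*sqrt(759) + 132.

(4*sqrt(23) + 4*sqrt(33) + sqrt(759) + 33)/40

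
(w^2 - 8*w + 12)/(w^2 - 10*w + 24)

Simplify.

(w - 2)/(w - 4)

Factor: w^2 - 8*w + 12 = (w - 6)*(w - 2);  w^2 - 10*w + 24 = (w - 4)*(w - 6)
Cancel the common factor (w - 6).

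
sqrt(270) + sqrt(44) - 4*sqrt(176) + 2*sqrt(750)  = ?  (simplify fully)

-14*sqrt(11) + 13*sqrt(30)

sqrt(270) = 3*sqrt(30); sqrt(44) = 2*sqrt(11); 4*sqrt(176) = 16*sqrt(11); 2*sqrt(750) = 10*sqrt(30)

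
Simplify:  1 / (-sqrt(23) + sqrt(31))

(sqrt(23) + sqrt(31))/8

Multiply numerator and denominator by sqrt(23) + sqrt(31).
Denominator becomes 8; numerator becomes sqrt(23) + sqrt(31).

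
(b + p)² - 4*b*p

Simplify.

After expansion: b² - 2*b*p + p² — a perfect-square trinomial.

(b - p)²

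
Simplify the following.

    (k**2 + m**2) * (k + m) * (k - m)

Telescope via difference of squares: (k+m)(k-m) = k**2 - m**2, then repeat with the next factor.

k**4 - m**4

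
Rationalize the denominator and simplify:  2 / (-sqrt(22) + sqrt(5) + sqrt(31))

Group as (sqrt(5) + sqrt(31)) - sqrt(22); multiply by (sqrt(5) + sqrt(31)) + sqrt(22), then rationalise the remaining surd.

(-7*sqrt(22) - 2*sqrt(31) + 24*sqrt(5) + sqrt(3410))/106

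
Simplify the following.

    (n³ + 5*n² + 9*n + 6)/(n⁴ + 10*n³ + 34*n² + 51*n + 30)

1/(n + 5)

Factor: n³ + 5*n² + 9*n + 6 = (n² + 3*n + 3)·(n + 2);  n⁴ + 10*n³ + 34*n² + 51*n + 30 = (n² + 3*n + 3)·(n + 2)·(n + 5)
Cancel the common factors (n² + 3*n + 3), (n + 2).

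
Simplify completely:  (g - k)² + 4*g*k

After expansion: g² + 2*g*k + k² — a perfect-square trinomial.

(g + k)²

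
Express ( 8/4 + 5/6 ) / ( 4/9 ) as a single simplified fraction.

Numerator: 8/4 + 5/6 = 17/6
Denominator: 4/9 = 4/9
Divide: (17/6) · (9/4) = 51/8

51/8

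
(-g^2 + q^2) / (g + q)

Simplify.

Factor q^2 - g^2 and cancel (g + q).

-g + q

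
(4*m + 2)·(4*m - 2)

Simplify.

16*m² - 4

Product of conjugates: (P+Q)(P-Q) = P^2 - Q^2.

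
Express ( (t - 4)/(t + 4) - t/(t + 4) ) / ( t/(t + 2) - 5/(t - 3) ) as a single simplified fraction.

(-4*t² + 4*t + 24)/(t³ - 4*t² - 42*t - 40)

Numerator: (t - 4)/(t + 4) - t/(t + 4) = -4/(t + 4)
Denominator: t/(t + 2) - 5/(t - 3) = (t² - 8*t - 10)/(t² - t - 6)
Divide: (-4/(t + 4)) · ((t² - t - 6)/(t² - 8*t - 10)) = (-4*t² + 4*t + 24)/(t³ - 4*t² - 42*t - 40)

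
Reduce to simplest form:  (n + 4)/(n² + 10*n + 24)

Factor: n² + 10*n + 24 = (n + 6)·(n + 4)
Cancel the common factor (n + 4).

1/(n + 6)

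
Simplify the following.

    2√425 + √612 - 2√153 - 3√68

4*√17

2√425 = 10*√17; √612 = 6*√17; 2√153 = 6*√17; 3√68 = 6*√17
Combine: (10 + 6 - 6 - 6)·√17 = 4*√17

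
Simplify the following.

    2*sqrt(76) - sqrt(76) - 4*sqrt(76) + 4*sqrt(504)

2*sqrt(76) = 4*sqrt(19); sqrt(76) = 2*sqrt(19); 4*sqrt(76) = 8*sqrt(19); 4*sqrt(504) = 24*sqrt(14)

-6*sqrt(19) + 24*sqrt(14)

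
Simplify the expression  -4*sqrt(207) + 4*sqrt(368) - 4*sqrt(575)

-16*sqrt(23)

4*sqrt(207) = 12*sqrt(23); 4*sqrt(368) = 16*sqrt(23); 4*sqrt(575) = 20*sqrt(23)
Combine: (-12 + 16 - 20)·sqrt(23) = -16*sqrt(23)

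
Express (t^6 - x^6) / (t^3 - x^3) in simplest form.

t^3 + x^3

t^6 - x^6 factors as -(-t + x)*(t + x)*(t^2 - t*x + x^2)*(t^2 + t*x + x^2).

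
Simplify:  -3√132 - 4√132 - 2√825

-24*√33

3√132 = 6*√33; 4√132 = 8*√33; 2√825 = 10*√33
Combine: (-6 - 8 - 10)·√33 = -24*√33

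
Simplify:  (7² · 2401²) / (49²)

7² = 7^2; 2401² = 7^8; 49² = 7^4
Combine exponents: 7^6

7^6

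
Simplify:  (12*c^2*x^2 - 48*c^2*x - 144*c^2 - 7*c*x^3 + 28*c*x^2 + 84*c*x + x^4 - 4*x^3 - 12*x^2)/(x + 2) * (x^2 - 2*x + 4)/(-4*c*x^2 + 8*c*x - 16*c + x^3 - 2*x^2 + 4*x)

Factor: 12*c^2*x^2 - 48*c^2*x - 144*c^2 - 7*c*x^3 + 28*c*x^2 + 84*c*x + x^4 - 4*x^3 - 12*x^2 = (x - 6)*(-3*c + x)*(-4*c + x)*(x + 2);  -4*c*x^2 + 8*c*x - 16*c + x^3 - 2*x^2 + 4*x = (x^2 - 2*x + 4)*(-4*c + x)
Cancel the common factors (x^2 - 2*x + 4), (-4*c + x), (x + 2).

-3*c*x + 18*c + x^2 - 6*x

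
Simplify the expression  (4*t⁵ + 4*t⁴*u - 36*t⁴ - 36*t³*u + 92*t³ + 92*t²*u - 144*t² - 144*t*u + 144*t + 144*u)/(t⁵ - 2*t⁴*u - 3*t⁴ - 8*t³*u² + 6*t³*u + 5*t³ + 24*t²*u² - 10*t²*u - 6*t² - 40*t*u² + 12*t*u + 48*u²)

(4*t² + 4*t*u - 24*t - 24*u)/(t² - 2*t*u - 8*u²)

Factor: 4*t⁵ + 4*t⁴*u - 36*t⁴ - 36*t³*u + 92*t³ + 92*t²*u - 144*t² - 144*t*u + 144*t + 144*u = 4·(t + u)·(t - 2)·(t² - t + 3)·(t - 6);  t⁵ - 2*t⁴*u - 3*t⁴ - 8*t³*u² + 6*t³*u + 5*t³ + 24*t²*u² - 10*t²*u - 6*t² - 40*t*u² + 12*t*u + 48*u² = (t - 4*u)·(t + 2*u)·(t - 2)·(t² - t + 3)
Cancel the common factors (t² - t + 3), (t - 2).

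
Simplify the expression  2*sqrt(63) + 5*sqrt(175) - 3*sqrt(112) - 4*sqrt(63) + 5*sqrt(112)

27*sqrt(7)

2*sqrt(63) = 6*sqrt(7); 5*sqrt(175) = 25*sqrt(7); 3*sqrt(112) = 12*sqrt(7); 4*sqrt(63) = 12*sqrt(7); 5*sqrt(112) = 20*sqrt(7)
Combine: (6 + 25 - 12 - 12 + 20)·sqrt(7) = 27*sqrt(7)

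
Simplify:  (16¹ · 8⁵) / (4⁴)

16¹ = 2^4; 8⁵ = 2^15; 4⁴ = 2^8
Combine exponents: 2^11

2^11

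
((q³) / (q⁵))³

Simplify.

q^(-6)

Inside the bracket: (q^-2)
Raise to the power 3: (q^-6)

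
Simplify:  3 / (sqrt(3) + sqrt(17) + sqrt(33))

(-18*sqrt(187) - 39*sqrt(33) + 57*sqrt(17) + 141*sqrt(3))/35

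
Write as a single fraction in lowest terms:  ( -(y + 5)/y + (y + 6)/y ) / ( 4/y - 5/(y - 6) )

(-y + 6)/(y + 24)

Numerator: -(y + 5)/y + (y + 6)/y = 1/y
Denominator: 4/y - 5/(y - 6) = (-y - 24)/(y**2 - 6*y)
Divide: (1/y) · ((y**2 - 6*y)/(-y - 24)) = (-y + 6)/(y + 24)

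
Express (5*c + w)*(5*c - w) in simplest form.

Product of conjugates: (P+Q)(P-Q) = P**2 - Q**2.

25*c**2 - w**2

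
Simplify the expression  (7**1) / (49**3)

7**1 = 7**1; 49**3 = 7**6
Combine exponents: 7**(-5)

7**(-5)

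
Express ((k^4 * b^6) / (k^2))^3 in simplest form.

Inside the bracket: k^2 * b^6
Raise to the power 3: k^6 * b^18

b^18*k^6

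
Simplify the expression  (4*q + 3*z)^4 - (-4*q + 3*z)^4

Binomially expand both and collect terms in (3*z), (4*q).

1536*q^3*z + 864*q*z^3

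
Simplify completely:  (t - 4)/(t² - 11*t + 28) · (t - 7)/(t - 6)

Factor: t² - 11*t + 28 = (t - 7)·(t - 4)
Cancel the common factors (t - 4), (t - 7).

1/(t - 6)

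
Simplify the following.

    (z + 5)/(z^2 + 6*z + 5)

Factor: z^2 + 6*z + 5 = (z + 5)*(z + 1)
Cancel the common factor (z + 5).

1/(z + 1)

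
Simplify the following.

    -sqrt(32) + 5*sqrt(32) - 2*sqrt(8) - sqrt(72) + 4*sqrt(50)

sqrt(32) = 4*sqrt(2); 5*sqrt(32) = 20*sqrt(2); 2*sqrt(8) = 4*sqrt(2); sqrt(72) = 6*sqrt(2); 4*sqrt(50) = 20*sqrt(2)
Combine: (-4 + 20 - 4 - 6 + 20)·sqrt(2) = 26*sqrt(2)

26*sqrt(2)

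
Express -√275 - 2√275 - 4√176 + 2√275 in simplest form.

-21*√11

√275 = 5*√11; 2√275 = 10*√11; 4√176 = 16*√11; 2√275 = 10*√11
Combine: (-5 - 10 - 16 + 10)·√11 = -21*√11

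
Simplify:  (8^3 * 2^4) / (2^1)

2^12

8^3 = 2^9; 2^4 = 2^4; 2^1 = 2^1
Combine exponents: 2^12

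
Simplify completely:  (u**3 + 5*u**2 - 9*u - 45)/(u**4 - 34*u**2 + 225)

1/(u - 5)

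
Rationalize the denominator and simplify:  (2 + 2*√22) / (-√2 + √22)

(√2 + √22 + 2*√11 + 22)/10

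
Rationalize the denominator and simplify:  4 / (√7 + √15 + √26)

Group as (√7 + √15) + √26; multiply by (√7 + √15) - √26, then rationalise the remaining surd.

(-2*√2730 - 4*√26 + 18*√15 + 34*√7)/101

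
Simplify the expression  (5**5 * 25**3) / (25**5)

5**5 = 5**5; 25**3 = 5**6; 25**5 = 5**10
Combine exponents: 5**1

5**1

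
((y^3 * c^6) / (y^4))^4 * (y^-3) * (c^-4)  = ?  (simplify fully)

Inside the bracket: (y^-1) * c^6
Raise to the power 4: (y^-4) * c^24
Multiply by (y^-3) * (c^-4): add exponents.

c^20/y^7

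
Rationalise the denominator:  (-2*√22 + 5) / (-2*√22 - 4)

(-√22 + 6)/4

Multiply numerator and denominator by -4 + 2*√22.
Denominator becomes -72; numerator becomes -108 + 18*√22.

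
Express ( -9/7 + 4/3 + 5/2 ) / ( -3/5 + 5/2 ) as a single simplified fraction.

535/399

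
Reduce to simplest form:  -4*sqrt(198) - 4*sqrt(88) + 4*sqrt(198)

-8*sqrt(22)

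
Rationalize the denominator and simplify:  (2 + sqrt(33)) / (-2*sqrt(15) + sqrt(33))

(-6*sqrt(55) - 33 - 4*sqrt(15) - 2*sqrt(33))/27

Multiply numerator and denominator by sqrt(33) + 2*sqrt(15).
Denominator becomes -27; numerator becomes 2*sqrt(33) + 4*sqrt(15) + 33 + 6*sqrt(55).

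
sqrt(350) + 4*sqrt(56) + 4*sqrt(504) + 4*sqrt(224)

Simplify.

53*sqrt(14)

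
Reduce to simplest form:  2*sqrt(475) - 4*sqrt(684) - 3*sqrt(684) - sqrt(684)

2*sqrt(475) = 10*sqrt(19); 4*sqrt(684) = 24*sqrt(19); 3*sqrt(684) = 18*sqrt(19); sqrt(684) = 6*sqrt(19)
Combine: (10 - 24 - 18 - 6)·sqrt(19) = -38*sqrt(19)

-38*sqrt(19)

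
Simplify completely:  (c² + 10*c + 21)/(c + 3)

c + 7

Factor: c² + 10*c + 21 = (c + 7)·(c + 3)
Cancel the common factor (c + 3).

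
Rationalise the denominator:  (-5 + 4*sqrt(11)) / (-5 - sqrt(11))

(-25*sqrt(11) + 69)/14

Multiply numerator and denominator by -5 + sqrt(11).
Denominator becomes 14; numerator becomes -25*sqrt(11) + 69.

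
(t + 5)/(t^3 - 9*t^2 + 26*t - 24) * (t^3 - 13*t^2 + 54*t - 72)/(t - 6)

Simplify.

(t + 5)/(t - 2)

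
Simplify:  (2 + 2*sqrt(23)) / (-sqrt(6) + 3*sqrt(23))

(2*sqrt(6) + 2*sqrt(138) + 6*sqrt(23) + 138)/201

Multiply numerator and denominator by sqrt(6) + 3*sqrt(23).
Denominator becomes 201; numerator becomes 2*sqrt(6) + 2*sqrt(138) + 6*sqrt(23) + 138.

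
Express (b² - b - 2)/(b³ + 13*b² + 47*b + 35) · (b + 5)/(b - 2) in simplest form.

Factor: b² - b - 2 = (b + 1)·(b - 2);  b³ + 13*b² + 47*b + 35 = (b + 7)·(b + 5)·(b + 1)
Cancel the common factors (b + 5), (b - 2), (b + 1).

1/(b + 7)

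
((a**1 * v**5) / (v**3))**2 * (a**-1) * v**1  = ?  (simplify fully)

a*v**5

Inside the bracket: a**1 * v**2
Raise to the power 2: a**2 * v**4
Multiply by (a**-1) * v**1: add exponents.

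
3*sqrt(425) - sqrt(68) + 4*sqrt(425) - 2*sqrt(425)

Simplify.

23*sqrt(17)

3*sqrt(425) = 15*sqrt(17); sqrt(68) = 2*sqrt(17); 4*sqrt(425) = 20*sqrt(17); 2*sqrt(425) = 10*sqrt(17)
Combine: (15 - 2 + 20 - 10)·sqrt(17) = 23*sqrt(17)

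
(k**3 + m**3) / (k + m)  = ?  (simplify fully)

k**2 - k*m + m**2

k**3 + m**3 = (k + m)(k**2 - k*m + m**2).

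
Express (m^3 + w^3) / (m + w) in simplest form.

Factor as (a+b)(a^2-ab+b^2) with a=m, b=w.

m^2 - m*w + w^2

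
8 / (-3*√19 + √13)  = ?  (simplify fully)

Multiply numerator and denominator by √13 + 3*√19.
Denominator becomes -158; numerator becomes 8*√13 + 24*√19.

(-12*√19 - 4*√13)/79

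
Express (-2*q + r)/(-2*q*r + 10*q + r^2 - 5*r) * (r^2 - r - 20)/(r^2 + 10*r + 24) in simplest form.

Factor: -2*q*r + 10*q + r^2 - 5*r = (r - 5)*(-2*q + r);  r^2 - r - 20 = (r + 4)*(r - 5);  r^2 + 10*r + 24 = (r + 4)*(r + 6)
Cancel the common factors (-2*q + r), (r - 5), (r + 4).

1/(r + 6)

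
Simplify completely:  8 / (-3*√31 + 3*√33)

Multiply numerator and denominator by 3*√31 + 3*√33.
Denominator becomes 18; numerator becomes 24*√31 + 24*√33.

(4*√31 + 4*√33)/3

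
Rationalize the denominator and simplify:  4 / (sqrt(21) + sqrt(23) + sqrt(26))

Group as (sqrt(21) + sqrt(23)) + sqrt(26); multiply by (sqrt(21) + sqrt(23)) - sqrt(26), then rationalise the remaining surd.

(-sqrt(12558) + 9*sqrt(26) + 12*sqrt(23) + 14*sqrt(21))/201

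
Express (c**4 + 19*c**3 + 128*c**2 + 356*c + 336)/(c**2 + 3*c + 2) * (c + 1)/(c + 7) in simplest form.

Factor: c**4 + 19*c**3 + 128*c**2 + 356*c + 336 = (c + 2)*(c + 4)*(c + 7)*(c + 6);  c**2 + 3*c + 2 = (c + 2)*(c + 1)
Cancel the common factors (c + 2), (c + 7), (c + 1).

c**2 + 10*c + 24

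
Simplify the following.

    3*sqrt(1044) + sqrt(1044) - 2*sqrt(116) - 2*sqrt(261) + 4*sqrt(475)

3*sqrt(1044) = 18*sqrt(29); sqrt(1044) = 6*sqrt(29); 2*sqrt(116) = 4*sqrt(29); 2*sqrt(261) = 6*sqrt(29); 4*sqrt(475) = 20*sqrt(19)

14*sqrt(29) + 20*sqrt(19)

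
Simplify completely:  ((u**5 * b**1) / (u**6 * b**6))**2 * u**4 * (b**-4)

u**2/b**14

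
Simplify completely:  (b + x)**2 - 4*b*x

(b - x)**2

After expansion: b**2 - 2*b*x + x**2 — a perfect-square trinomial.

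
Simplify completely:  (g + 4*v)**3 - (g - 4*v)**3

24*g**2*v + 128*v**3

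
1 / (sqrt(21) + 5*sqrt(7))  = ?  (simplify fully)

Multiply numerator and denominator by -5*sqrt(7) + sqrt(21).
Denominator becomes -154; numerator becomes -5*sqrt(7) + sqrt(21).

(-sqrt(21) + 5*sqrt(7))/154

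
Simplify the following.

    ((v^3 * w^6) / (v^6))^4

Inside the bracket: (v^-3) * w^6
Raise to the power 4: (v^-12) * w^24

w^24/v^12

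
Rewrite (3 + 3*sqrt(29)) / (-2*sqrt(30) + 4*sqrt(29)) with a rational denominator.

Multiply numerator and denominator by 2*sqrt(30) + 4*sqrt(29).
Denominator becomes 344; numerator becomes 6*sqrt(30) + 12*sqrt(29) + 6*sqrt(870) + 348.

(3*sqrt(30) + 6*sqrt(29) + 3*sqrt(870) + 174)/172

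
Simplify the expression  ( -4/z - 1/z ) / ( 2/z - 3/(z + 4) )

(5*z + 20)/(z - 8)

Numerator: -4/z - 1/z = -5/z
Denominator: 2/z - 3/(z + 4) = (-z + 8)/(z^2 + 4*z)
Divide: (-5/z) · ((z^2 + 4*z)/(-z + 8)) = (5*z + 20)/(z - 8)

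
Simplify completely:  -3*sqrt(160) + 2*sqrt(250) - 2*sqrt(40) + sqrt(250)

-sqrt(10)

3*sqrt(160) = 12*sqrt(10); 2*sqrt(250) = 10*sqrt(10); 2*sqrt(40) = 4*sqrt(10); sqrt(250) = 5*sqrt(10)
Combine: (-12 + 10 - 4 + 5)·sqrt(10) = -sqrt(10)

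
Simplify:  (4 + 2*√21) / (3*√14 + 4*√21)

Multiply numerator and denominator by -3*√14 + 4*√21.
Denominator becomes 210; numerator becomes -42*√6 - 12*√14 + 16*√21 + 168.

(-21*√6 - 6*√14 + 8*√21 + 84)/105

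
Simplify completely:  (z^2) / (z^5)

Quotient: (z^-3)

z^(-3)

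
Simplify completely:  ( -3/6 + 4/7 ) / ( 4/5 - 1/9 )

Numerator: -3/6 + 4/7 = 1/14
Denominator: 4/5 - 1/9 = 31/45
Divide: (1/14) · (45/31) = 45/434

45/434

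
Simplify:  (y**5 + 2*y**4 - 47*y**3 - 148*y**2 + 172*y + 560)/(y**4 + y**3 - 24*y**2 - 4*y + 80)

(y**2 - 3*y - 28)/(y - 4)

Factor: y**5 + 2*y**4 - 47*y**3 - 148*y**2 + 172*y + 560 = (y + 5)*(y - 2)*(y - 7)*(y + 2)*(y + 4);  y**4 + y**3 - 24*y**2 - 4*y + 80 = (y - 2)*(y + 2)*(y - 4)*(y + 5)
Cancel the common factors (y - 2), (y + 2), (y + 5).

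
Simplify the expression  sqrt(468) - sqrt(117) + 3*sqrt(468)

sqrt(468) = 6*sqrt(13); sqrt(117) = 3*sqrt(13); 3*sqrt(468) = 18*sqrt(13)
Combine: (6 - 3 + 18)·sqrt(13) = 21*sqrt(13)

21*sqrt(13)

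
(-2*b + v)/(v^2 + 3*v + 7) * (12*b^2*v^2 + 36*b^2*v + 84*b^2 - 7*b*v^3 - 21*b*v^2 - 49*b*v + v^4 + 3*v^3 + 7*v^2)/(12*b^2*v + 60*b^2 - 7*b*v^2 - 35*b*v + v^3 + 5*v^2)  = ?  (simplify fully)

Factor: 12*b^2*v^2 + 36*b^2*v + 84*b^2 - 7*b*v^3 - 21*b*v^2 - 49*b*v + v^4 + 3*v^3 + 7*v^2 = (v^2 + 3*v + 7)*(-3*b + v)*(-4*b + v);  12*b^2*v + 60*b^2 - 7*b*v^2 - 35*b*v + v^3 + 5*v^2 = (-3*b + v)*(v + 5)*(-4*b + v)
Cancel the common factors (v^2 + 3*v + 7), (-4*b + v), (-3*b + v).

(-2*b + v)/(v + 5)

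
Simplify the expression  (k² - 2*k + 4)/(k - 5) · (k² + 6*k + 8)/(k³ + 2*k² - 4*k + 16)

(k + 2)/(k - 5)

Factor: k² + 6*k + 8 = (k + 2)·(k + 4);  k³ + 2*k² - 4*k + 16 = (k + 4)·(k² - 2*k + 4)
Cancel the common factors (k² - 2*k + 4), (k + 4).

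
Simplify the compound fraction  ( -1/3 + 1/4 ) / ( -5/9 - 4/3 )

3/68

Numerator: -1/3 + 1/4 = -1/12
Denominator: -5/9 - 4/3 = -17/9
Divide: (-1/12) · (-9/17) = 3/68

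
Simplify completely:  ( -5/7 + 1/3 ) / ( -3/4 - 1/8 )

Numerator: -5/7 + 1/3 = -8/21
Denominator: -3/4 - 1/8 = -7/8
Divide: (-8/21) · (-8/7) = 64/147

64/147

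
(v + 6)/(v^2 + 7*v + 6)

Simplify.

1/(v + 1)

Factor: v^2 + 7*v + 6 = (v + 6)*(v + 1)
Cancel the common factor (v + 6).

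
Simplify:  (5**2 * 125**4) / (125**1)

5**2 = 5**2; 125**4 = 5**12; 125**1 = 5**3
Combine exponents: 5**11

5**11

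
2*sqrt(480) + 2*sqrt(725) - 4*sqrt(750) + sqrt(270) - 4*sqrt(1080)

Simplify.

-33*sqrt(30) + 10*sqrt(29)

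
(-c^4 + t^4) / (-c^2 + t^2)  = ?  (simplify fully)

Factor t^4 - c^4 and cancel (-c^2 + t^2).

c^2 + t^2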